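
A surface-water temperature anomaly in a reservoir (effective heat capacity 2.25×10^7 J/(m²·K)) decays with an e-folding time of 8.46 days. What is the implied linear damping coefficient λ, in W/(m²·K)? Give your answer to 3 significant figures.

Areal heat capacity C = 2.25×10^7 J/(m²·K) (given).
τ = 8.46 days = 7.31×10^5 s.
λ = C / τ = 2.25×10^7 / 7.31×10^5 = 30.8 W/(m²·K).

30.8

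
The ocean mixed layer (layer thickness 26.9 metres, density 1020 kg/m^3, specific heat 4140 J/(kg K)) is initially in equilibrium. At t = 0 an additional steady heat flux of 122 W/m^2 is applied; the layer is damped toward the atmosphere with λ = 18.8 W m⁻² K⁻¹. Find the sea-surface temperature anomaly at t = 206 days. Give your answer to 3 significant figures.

6.15 K

Areal heat capacity C = ρ c_p D = 1020 × 4140 × 26.9 = 1.14×10^8 J m⁻² K⁻¹.
τ = C / λ = 1.14×10^8 / 18.8 = 6.04×10^6 s.
Equilibrium anomaly ΔT_eq = F / λ = 122 / 18.8 = 6.49 K.
t = 206 days = 1.78×10^7 s, so t/τ = 2.95.
ΔT(t) = ΔT_eq (1 − e^(−t/τ)) = 6.49 × (1 − e^−2.95) = 6.15 K.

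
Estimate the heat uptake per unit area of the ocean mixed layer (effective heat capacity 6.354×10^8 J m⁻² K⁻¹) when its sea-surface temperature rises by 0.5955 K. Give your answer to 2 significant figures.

3.8×10^8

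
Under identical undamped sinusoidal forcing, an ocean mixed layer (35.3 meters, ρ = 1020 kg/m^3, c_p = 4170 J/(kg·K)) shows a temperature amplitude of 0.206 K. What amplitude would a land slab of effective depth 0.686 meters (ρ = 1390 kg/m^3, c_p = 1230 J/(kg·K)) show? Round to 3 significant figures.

26.4 K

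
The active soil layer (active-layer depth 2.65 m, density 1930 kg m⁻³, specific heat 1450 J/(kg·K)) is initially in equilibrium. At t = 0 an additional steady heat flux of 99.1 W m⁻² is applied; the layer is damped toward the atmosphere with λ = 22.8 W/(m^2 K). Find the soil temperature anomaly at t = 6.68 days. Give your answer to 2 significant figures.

3.6 K

Areal heat capacity C = ρ c_p D = 1930 × 1450 × 2.65 = 7.42×10^6 J/(m^2 K).
τ = C / λ = 7.42×10^6 / 22.8 = 3.25×10^5 s.
Equilibrium anomaly ΔT_eq = F / λ = 99.1 / 22.8 = 4.35 K.
t = 6.68 days = 5.77×10^5 s, so t/τ = 1.77.
ΔT(t) = ΔT_eq (1 − e^(−t/τ)) = 4.35 × (1 − e^−1.77) = 3.61 K.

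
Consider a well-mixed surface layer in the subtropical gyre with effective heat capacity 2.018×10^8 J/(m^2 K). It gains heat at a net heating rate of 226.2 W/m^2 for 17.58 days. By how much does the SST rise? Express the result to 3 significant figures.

Areal heat capacity C = 2.018×10^8 J/(m^2 K) (given).
Net heat input Q = F Δt = 226.2 × (17.58 days × 86400 s/day) = 3.44×10^8 J/m².
ΔT = Q / C = 3.44×10^8 / 2.02×10^8 = 1.70 K.

1.70 K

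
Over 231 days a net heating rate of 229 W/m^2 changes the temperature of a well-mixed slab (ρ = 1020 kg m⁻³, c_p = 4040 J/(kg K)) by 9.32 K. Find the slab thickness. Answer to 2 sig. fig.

120 m

Heat input Q = F Δt = 229 × 2.00×10^7 s = 4.57×10^9 J/m².
Required areal heat capacity C = Q / ΔT = 4.90×10^8 J/(m²·K).
Depth D = C / (ρ c_p) = 4.90×10^8 / (1020 × 4040) = 119 m.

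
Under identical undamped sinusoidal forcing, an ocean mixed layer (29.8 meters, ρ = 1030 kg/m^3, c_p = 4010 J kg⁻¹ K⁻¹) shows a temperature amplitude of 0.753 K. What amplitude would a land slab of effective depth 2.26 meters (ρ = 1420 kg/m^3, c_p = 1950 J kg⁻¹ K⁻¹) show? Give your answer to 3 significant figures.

14.8 K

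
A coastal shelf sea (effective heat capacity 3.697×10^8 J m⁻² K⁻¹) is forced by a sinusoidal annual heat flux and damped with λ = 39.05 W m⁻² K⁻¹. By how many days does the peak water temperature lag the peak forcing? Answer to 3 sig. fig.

62.9 days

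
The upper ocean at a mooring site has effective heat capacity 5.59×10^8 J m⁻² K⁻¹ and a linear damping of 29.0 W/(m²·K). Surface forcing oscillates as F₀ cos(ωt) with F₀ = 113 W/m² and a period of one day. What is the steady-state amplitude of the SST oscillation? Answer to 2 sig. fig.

Areal heat capacity C = 5.59×10^8 J m⁻² K⁻¹ (given).
Angular frequency ω = 2π / T = 2π / 86400 s = 7.27×10^-5 s⁻¹.
√((Cω)² + λ²) = √((40700)² + 29.0²) = 40700 W/(m²·K).
Amplitude A = F₀ / √((Cω)²+λ²) = 113 / 40700 = 0.00278 K.

0.0028 K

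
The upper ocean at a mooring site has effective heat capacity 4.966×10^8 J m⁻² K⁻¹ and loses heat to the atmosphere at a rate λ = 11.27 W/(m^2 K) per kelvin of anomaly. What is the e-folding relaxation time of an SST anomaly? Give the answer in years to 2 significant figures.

1.4 years

Areal heat capacity C = 4.966×10^8 J m⁻² K⁻¹ (given).
Relaxation time τ = C / λ = 4.97×10^8 / 11.27 = 4.41×10^7 s.
In years: 4.41×10^7 s / (3.156×10^7 s/year) = 1.40 years.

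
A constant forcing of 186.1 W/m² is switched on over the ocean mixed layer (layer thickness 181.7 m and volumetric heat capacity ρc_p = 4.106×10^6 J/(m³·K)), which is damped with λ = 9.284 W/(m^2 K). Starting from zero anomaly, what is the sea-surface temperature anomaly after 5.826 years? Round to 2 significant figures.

18 K

Areal heat capacity C = ρc_p × D = 4.106×10^6 × 181.7 = 7.46×10^8 J m⁻² K⁻¹.
τ = C / λ = 7.46×10^8 / 9.284 = 8.04×10^7 s.
Equilibrium anomaly ΔT_eq = F / λ = 186.1 / 9.284 = 20.0 K.
t = 5.826 years = 1.84×10^8 s, so t/τ = 2.29.
ΔT(t) = ΔT_eq (1 − e^(−t/τ)) = 20.0 × (1 − e^−2.29) = 18.0 K.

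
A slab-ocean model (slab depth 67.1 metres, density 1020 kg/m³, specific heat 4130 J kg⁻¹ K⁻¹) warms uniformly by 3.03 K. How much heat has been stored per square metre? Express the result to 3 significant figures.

Areal heat capacity C = ρ c_p D = 1020 × 4130 × 67.1 = 2.83×10^8 J/(m²·K).
ΔQ = C ΔT = 2.83×10^8 × 3.03 = 8.56×10^8 J/m².

8.56×10^8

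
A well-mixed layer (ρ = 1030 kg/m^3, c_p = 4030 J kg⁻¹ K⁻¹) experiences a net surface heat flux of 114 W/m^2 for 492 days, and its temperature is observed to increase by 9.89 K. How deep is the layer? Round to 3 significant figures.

118 m

Heat input Q = F Δt = 114 × 4.25×10^7 s = 4.85×10^9 J/m².
Required areal heat capacity C = Q / ΔT = 4.90×10^8 J/(m²·K).
Depth D = C / (ρ c_p) = 4.90×10^8 / (1030 × 4030) = 118 m.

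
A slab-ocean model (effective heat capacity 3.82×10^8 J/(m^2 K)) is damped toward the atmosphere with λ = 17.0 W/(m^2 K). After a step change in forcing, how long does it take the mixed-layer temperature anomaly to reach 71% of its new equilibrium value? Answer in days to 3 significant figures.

322 days

Areal heat capacity C = 3.82×10^8 J/(m^2 K) (given).
τ = C / λ = 3.82×10^8 / 17.0 = 2.25×10^7 s.
Fraction reached: 1 − e^(−t/τ) = 0.71 ⇒ t = −τ ln(1 − 0.71) = τ × 1.24.
t = 2.78×10^7 s = 322 days.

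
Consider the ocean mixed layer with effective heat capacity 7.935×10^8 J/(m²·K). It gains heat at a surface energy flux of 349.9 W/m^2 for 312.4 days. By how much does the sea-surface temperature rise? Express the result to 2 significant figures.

Areal heat capacity C = 7.935×10^8 J/(m²·K) (given).
Net heat input Q = F Δt = 349.9 × (312.4 days × 86400 s/day) = 9.44×10^9 J/m².
ΔT = Q / C = 9.44×10^9 / 7.93×10^8 = 11.9 K.

12 K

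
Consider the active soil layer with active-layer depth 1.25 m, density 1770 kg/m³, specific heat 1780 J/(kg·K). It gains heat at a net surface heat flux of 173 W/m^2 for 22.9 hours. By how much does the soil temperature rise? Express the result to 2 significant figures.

Areal heat capacity C = ρ c_p D = 1770 × 1780 × 1.25 = 3.94×10^6 J m⁻² K⁻¹.
Net heat input Q = F Δt = 173 × (22.9 hours × 3600 s/hour) = 1.43×10^7 J/m².
ΔT = Q / C = 1.43×10^7 / 3.94×10^6 = 3.62 K.

3.6 K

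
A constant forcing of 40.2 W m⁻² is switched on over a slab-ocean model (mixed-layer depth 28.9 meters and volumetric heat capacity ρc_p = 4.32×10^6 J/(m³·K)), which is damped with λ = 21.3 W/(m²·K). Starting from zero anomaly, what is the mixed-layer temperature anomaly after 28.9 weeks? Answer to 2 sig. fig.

1.8 K

Areal heat capacity C = ρc_p × D = 4.32×10^6 × 28.9 = 1.25×10^8 J/(m²·K).
τ = C / λ = 1.25×10^8 / 21.3 = 5.86×10^6 s.
Equilibrium anomaly ΔT_eq = F / λ = 40.2 / 21.3 = 1.89 K.
t = 28.9 weeks = 1.75×10^7 s, so t/τ = 2.98.
ΔT(t) = ΔT_eq (1 − e^(−t/τ)) = 1.89 × (1 − e^−2.98) = 1.79 K.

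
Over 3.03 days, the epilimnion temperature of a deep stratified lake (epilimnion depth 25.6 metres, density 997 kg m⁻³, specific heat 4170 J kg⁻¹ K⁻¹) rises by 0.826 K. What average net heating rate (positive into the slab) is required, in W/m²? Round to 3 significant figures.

Areal heat capacity C = ρ c_p D = 997 × 4170 × 25.6 = 1.06×10^8 J/(m²·K).
Required heat per unit area: Q = C ΔT = 1.06×10^8 × 0.826 = 8.79×10^7 J/m².
Flux F = Q / Δt = 8.79×10^7 / 2.62×10^5 s = 336 W/m².

336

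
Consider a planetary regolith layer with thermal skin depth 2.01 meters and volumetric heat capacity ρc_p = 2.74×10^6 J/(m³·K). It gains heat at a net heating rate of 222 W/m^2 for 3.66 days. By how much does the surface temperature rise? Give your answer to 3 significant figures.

Areal heat capacity C = ρc_p × D = 2.74×10^6 × 2.01 = 5.51×10^6 J m⁻² K⁻¹.
Net heat input Q = F Δt = 222 × (3.66 days × 86400 s/day) = 7.02×10^7 J/m².
ΔT = Q / C = 7.02×10^7 / 5.51×10^6 = 12.7 K.

12.7 K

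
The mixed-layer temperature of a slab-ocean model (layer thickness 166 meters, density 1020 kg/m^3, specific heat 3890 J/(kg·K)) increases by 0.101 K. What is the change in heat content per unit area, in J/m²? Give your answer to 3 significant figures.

Areal heat capacity C = ρ c_p D = 1020 × 3890 × 166 = 6.59×10^8 J m⁻² K⁻¹.
ΔQ = C ΔT = 6.59×10^8 × 0.101 = 6.65×10^7 J/m².

6.65×10^7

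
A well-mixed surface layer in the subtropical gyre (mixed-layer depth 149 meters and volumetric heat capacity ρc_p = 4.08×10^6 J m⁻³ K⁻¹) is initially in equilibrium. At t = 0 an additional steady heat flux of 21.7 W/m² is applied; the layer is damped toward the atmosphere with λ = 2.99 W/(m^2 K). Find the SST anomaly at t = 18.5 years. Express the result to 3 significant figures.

Areal heat capacity C = ρc_p × D = 4.08×10^6 × 149 = 6.08×10^8 J m⁻² K⁻¹.
τ = C / λ = 6.08×10^8 / 2.99 = 2.03×10^8 s.
Equilibrium anomaly ΔT_eq = F / λ = 21.7 / 2.99 = 7.26 K.
t = 18.5 years = 5.84×10^8 s, so t/τ = 2.87.
ΔT(t) = ΔT_eq (1 − e^(−t/τ)) = 7.26 × (1 − e^−2.87) = 6.85 K.

6.85 K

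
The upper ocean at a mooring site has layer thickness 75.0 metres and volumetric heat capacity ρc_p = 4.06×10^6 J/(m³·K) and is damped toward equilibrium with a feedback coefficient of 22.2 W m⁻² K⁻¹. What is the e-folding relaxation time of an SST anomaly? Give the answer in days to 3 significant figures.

Areal heat capacity C = ρc_p × D = 4.06×10^6 × 75.0 = 3.04×10^8 J/(m^2 K).
Relaxation time τ = C / λ = 3.04×10^8 / 22.2 = 1.37×10^7 s.
In days: 1.37×10^7 s / (86400 s/day) = 159 days.

159 days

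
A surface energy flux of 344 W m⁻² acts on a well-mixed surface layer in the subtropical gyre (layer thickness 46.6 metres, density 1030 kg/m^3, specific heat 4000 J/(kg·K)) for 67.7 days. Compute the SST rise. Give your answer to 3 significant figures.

10.5 K

Areal heat capacity C = ρ c_p D = 1030 × 4000 × 46.6 = 1.92×10^8 J/(m^2 K).
Net heat input Q = F Δt = 344 × (67.7 days × 86400 s/day) = 2.01×10^9 J/m².
ΔT = Q / C = 2.01×10^9 / 1.92×10^8 = 10.5 K.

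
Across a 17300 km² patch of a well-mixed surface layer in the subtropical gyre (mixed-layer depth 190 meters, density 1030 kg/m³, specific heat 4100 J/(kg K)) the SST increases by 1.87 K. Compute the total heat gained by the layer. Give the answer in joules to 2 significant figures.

Areal heat capacity C = ρ c_p D = 1030 × 4100 × 190 = 8.02×10^8 J/(m²·K).
Heat per unit area: q = C ΔT = 8.02×10^8 × 1.87 = 1.50×10^9 J/m².
Total heat: Q = q × A = 1.50×10^9 × (17300 × 10⁶ m²) = 2.60×10^19 J.

2.6×10^19 J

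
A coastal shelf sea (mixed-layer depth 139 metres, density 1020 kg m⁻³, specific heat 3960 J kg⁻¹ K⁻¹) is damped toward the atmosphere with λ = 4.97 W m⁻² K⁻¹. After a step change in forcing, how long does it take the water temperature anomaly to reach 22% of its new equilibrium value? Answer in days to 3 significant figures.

Areal heat capacity C = ρ c_p D = 1020 × 3960 × 139 = 5.61×10^8 J/(m²·K).
τ = C / λ = 5.61×10^8 / 4.97 = 1.13×10^8 s.
Fraction reached: 1 − e^(−t/τ) = 0.22 ⇒ t = −τ ln(1 − 0.22) = τ × 0.248.
t = 2.81×10^7 s = 325 days.

325 days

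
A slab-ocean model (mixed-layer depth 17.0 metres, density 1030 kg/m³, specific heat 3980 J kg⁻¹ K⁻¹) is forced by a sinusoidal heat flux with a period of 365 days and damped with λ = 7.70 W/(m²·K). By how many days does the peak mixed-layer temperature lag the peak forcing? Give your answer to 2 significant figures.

Areal heat capacity C = ρ c_p D = 1030 × 3980 × 17.0 = 6.97×10^7 J m⁻² K⁻¹.
ω = 2π / 3.15×10^7 s = 1.99×10^-7 s⁻¹.
Phase lag φ = arctan(Cω/λ) = arctan(13.9/7.70) = 1.06 rad.
Time lag = φ / ω = 1.06 / 1.99×10^-7 = 5.34×10^6 s = 61.8 days.

62 days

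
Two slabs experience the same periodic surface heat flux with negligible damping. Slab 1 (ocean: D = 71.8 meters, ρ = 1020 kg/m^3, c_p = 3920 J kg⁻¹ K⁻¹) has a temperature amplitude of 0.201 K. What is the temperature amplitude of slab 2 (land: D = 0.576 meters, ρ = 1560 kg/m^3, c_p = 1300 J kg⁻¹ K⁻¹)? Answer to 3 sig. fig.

49.4 K

C_ocean = 2.87×10^8 J/(m²·K); C_land = 1.17×10^6 J/(m²·K).
A ∝ 1/C ⇒ A_land = A_ocean × C_ocean/C_land = 0.201 × 246 = 49.4 K.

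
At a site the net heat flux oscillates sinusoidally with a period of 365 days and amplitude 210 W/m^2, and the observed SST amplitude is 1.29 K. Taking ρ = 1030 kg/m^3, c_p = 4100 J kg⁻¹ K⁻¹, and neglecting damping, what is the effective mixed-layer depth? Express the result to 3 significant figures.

193 m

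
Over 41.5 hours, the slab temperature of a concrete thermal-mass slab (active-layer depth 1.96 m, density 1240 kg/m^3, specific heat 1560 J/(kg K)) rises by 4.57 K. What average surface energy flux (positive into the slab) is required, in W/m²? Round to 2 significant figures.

120

Areal heat capacity C = ρ c_p D = 1240 × 1560 × 1.96 = 3.79×10^6 J/(m²·K).
Required heat per unit area: Q = C ΔT = 3.79×10^6 × 4.57 = 1.73×10^7 J/m².
Flux F = Q / Δt = 1.73×10^7 / 1.49×10^5 s = 116 W/m².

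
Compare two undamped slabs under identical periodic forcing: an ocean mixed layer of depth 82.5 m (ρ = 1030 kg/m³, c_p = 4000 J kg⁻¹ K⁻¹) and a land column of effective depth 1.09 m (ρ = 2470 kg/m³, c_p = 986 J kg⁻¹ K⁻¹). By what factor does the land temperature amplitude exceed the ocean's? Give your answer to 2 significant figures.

130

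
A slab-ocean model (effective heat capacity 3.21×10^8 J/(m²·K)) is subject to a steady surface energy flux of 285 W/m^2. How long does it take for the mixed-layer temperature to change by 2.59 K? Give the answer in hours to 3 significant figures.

810 hours

Areal heat capacity C = 3.21×10^8 J/(m²·K) (given).
Time required: Δt = C ΔT / F = 3.21×10^8 × 2.59 / 285 = 2.92×10^6 s.
In hours: 2.92×10^6 s / (3600 s/hour) = 810 hours.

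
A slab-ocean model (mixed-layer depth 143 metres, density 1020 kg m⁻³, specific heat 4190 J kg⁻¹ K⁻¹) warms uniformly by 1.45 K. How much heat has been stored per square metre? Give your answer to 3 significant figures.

8.86×10^8

Areal heat capacity C = ρ c_p D = 1020 × 4190 × 143 = 6.11×10^8 J/(m^2 K).
ΔQ = C ΔT = 6.11×10^8 × 1.45 = 8.86×10^8 J/m².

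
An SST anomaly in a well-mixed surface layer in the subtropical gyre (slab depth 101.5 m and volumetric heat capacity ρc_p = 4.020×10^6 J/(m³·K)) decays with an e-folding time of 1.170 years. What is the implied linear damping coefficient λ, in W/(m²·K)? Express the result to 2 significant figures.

11

Areal heat capacity C = ρc_p × D = 4.020×10^6 × 101.5 = 4.08×10^8 J/(m^2 K).
τ = 1.170 years = 3.69×10^7 s.
λ = C / τ = 4.08×10^8 / 3.69×10^7 = 11.1 W/(m²·K).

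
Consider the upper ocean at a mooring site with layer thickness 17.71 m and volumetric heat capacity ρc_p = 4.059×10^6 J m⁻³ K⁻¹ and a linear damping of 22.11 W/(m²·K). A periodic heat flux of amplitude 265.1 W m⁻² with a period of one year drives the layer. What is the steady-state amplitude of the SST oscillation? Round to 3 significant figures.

10.1 K

Areal heat capacity C = ρc_p × D = 4.059×10^6 × 17.71 = 7.19×10^7 J/(m^2 K).
Angular frequency ω = 2π / T = 2π / 3.15×10^7 s = 1.99×10^-7 s⁻¹.
√((Cω)² + λ²) = √((14.3)² + 22.11²) = 26.3 W/(m²·K).
Amplitude A = F₀ / √((Cω)²+λ²) = 265.1 / 26.3 = 10.1 K.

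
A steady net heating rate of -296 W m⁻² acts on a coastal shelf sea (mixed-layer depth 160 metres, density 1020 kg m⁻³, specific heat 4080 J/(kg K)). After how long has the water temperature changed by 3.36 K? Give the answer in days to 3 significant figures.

Areal heat capacity C = ρ c_p D = 1020 × 4080 × 160 = 6.66×10^8 J m⁻² K⁻¹.
Time required: Δt = C ΔT / F = 6.66×10^8 × -3.36 / -296 = 7.56×10^6 s.
In days: 7.56×10^6 s / (86400 s/day) = 87.5 days.

87.5 days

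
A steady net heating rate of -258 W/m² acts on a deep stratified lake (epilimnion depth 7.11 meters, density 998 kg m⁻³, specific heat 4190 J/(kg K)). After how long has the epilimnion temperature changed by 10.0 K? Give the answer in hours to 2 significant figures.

320 hours

Areal heat capacity C = ρ c_p D = 998 × 4190 × 7.11 = 2.97×10^7 J/(m^2 K).
Time required: Δt = C ΔT / F = 2.97×10^7 × -10.0 / -258 = 1.15×10^6 s.
In hours: 1.15×10^6 s / (3600 s/hour) = 320 hours.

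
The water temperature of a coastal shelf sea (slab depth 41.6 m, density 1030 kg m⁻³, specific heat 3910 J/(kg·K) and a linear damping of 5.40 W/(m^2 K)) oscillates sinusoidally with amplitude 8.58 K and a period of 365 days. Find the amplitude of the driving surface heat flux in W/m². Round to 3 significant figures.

290

Areal heat capacity C = ρ c_p D = 1030 × 3910 × 41.6 = 1.68×10^8 J m⁻² K⁻¹.
ω = 2π / 3.15×10^7 s = 1.99×10^-7 s⁻¹.
√((Cω)² + λ²) = √((33.4)² + 5.40²) = 33.8 W/(m²·K).
F₀ = A × √((Cω)²+λ²) = 8.58 × 33.8 = 290 W/m².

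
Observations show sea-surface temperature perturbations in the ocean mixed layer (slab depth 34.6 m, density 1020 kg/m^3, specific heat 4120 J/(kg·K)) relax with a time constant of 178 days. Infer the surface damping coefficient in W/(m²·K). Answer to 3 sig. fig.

Areal heat capacity C = ρ c_p D = 1020 × 4120 × 34.6 = 1.45×10^8 J/(m^2 K).
τ = 178 days = 1.54×10^7 s.
λ = C / τ = 1.45×10^8 / 1.54×10^7 = 9.45 W/(m²·K).

9.45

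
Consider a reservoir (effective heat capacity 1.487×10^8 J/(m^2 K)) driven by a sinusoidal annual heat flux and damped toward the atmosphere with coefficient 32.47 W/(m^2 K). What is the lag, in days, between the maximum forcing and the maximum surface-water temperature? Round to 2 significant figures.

43 days

Areal heat capacity C = 1.487×10^8 J/(m^2 K) (given).
ω = 2π / 3.15×10^7 s = 1.99×10^-7 s⁻¹.
Phase lag φ = arctan(Cω/λ) = arctan(29.6/32.47) = 0.740 rad.
Time lag = φ / ω = 0.740 / 1.99×10^-7 = 3.71×10^6 s = 43.0 days.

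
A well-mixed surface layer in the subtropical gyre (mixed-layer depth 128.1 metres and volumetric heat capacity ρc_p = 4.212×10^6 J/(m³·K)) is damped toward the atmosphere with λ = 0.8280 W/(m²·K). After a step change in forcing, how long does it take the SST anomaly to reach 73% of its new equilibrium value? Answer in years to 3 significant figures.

27.0 years

Areal heat capacity C = ρc_p × D = 4.212×10^6 × 128.1 = 5.40×10^8 J/(m^2 K).
τ = C / λ = 5.40×10^8 / 0.8280 = 6.52×10^8 s.
Fraction reached: 1 − e^(−t/τ) = 0.73 ⇒ t = −τ ln(1 − 0.73) = τ × 1.31.
t = 8.53×10^8 s = 27.0 years.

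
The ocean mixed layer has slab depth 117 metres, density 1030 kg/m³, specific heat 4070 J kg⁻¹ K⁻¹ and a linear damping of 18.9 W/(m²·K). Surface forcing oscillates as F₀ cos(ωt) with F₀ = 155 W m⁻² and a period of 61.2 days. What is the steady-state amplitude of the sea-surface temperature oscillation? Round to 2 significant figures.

0.27 K

Areal heat capacity C = ρ c_p D = 1030 × 4070 × 117 = 4.90×10^8 J/(m²·K).
Angular frequency ω = 2π / T = 2π / 5.29×10^6 s = 1.19×10^-6 s⁻¹.
√((Cω)² + λ²) = √((583)² + 18.9²) = 583 W/(m²·K).
Amplitude A = F₀ / √((Cω)²+λ²) = 155 / 583 = 0.266 K.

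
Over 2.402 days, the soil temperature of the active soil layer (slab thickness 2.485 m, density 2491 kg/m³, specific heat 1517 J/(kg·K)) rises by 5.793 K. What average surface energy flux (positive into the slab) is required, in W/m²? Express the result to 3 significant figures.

262

Areal heat capacity C = ρ c_p D = 2491 × 1517 × 2.485 = 9.39×10^6 J/(m^2 K).
Required heat per unit area: Q = C ΔT = 9.39×10^6 × 5.793 = 5.44×10^7 J/m².
Flux F = Q / Δt = 5.44×10^7 / 2.08×10^5 s = 262 W/m².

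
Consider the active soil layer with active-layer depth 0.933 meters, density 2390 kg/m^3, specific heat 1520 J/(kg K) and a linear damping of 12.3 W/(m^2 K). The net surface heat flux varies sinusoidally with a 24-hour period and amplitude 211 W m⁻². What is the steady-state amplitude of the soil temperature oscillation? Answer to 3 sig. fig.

0.855 K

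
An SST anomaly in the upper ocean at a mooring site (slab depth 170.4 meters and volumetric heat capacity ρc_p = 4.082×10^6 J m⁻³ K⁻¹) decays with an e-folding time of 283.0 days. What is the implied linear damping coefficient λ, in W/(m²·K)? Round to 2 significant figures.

Areal heat capacity C = ρc_p × D = 4.082×10^6 × 170.4 = 6.96×10^8 J/(m²·K).
τ = 283.0 days = 2.45×10^7 s.
λ = C / τ = 6.96×10^8 / 2.45×10^7 = 28.4 W/(m²·K).

28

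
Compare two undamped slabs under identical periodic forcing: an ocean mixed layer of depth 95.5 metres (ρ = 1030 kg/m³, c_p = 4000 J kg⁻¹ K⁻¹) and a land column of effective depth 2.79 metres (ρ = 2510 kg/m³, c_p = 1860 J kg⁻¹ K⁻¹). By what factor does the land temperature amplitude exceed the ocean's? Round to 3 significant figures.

C_ocean = 1030 × 4000 × 95.5 = 3.93×10^8 J/(m²·K).
C_land = 2510 × 1860 × 2.79 = 1.30×10^7 J/(m²·K).
Undamped amplitude ∝ 1/C, so A_land/A_ocean = C_ocean/C_land = 30.2.

30.2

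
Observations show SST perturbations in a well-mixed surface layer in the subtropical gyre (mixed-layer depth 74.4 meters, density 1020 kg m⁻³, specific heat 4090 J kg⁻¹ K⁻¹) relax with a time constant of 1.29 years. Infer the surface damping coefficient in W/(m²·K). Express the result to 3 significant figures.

Areal heat capacity C = ρ c_p D = 1020 × 4090 × 74.4 = 3.10×10^8 J m⁻² K⁻¹.
τ = 1.29 years = 4.07×10^7 s.
λ = C / τ = 3.10×10^8 / 4.07×10^7 = 7.62 W/(m²·K).

7.62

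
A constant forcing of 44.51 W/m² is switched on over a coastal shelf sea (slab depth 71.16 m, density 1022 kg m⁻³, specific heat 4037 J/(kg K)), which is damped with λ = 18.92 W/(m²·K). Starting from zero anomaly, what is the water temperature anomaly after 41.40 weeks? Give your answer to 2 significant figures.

1.9 K

Areal heat capacity C = ρ c_p D = 1022 × 4037 × 71.16 = 2.94×10^8 J/(m²·K).
τ = C / λ = 2.94×10^8 / 18.92 = 1.55×10^7 s.
Equilibrium anomaly ΔT_eq = F / λ = 44.51 / 18.92 = 2.35 K.
t = 41.40 weeks = 2.50×10^7 s, so t/τ = 1.61.
ΔT(t) = ΔT_eq (1 − e^(−t/τ)) = 2.35 × (1 − e^−1.61) = 1.88 K.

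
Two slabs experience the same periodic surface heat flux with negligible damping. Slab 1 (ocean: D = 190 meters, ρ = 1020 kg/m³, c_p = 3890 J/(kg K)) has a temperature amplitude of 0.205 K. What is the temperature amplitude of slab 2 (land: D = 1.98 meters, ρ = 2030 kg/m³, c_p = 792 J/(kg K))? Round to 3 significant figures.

48.5 K

C_ocean = 7.54×10^8 J/(m²·K); C_land = 3.18×10^6 J/(m²·K).
A ∝ 1/C ⇒ A_land = A_ocean × C_ocean/C_land = 0.205 × 237 = 48.5 K.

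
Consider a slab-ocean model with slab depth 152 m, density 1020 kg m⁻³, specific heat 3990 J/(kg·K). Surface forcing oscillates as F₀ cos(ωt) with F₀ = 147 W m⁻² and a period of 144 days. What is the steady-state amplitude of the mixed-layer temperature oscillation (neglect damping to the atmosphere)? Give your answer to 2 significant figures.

Areal heat capacity C = ρ c_p D = 1020 × 3990 × 152 = 6.19×10^8 J/(m²·K).
Angular frequency ω = 2π / T = 2π / 1.24×10^7 s = 5.05×10^-7 s⁻¹.
Cω = 6.19×10^8 × 5.05×10^-7 = 312 W/(m²·K).
Amplitude A = F₀ / (Cω) = 147 / 312 = 0.471 K.

0.47 K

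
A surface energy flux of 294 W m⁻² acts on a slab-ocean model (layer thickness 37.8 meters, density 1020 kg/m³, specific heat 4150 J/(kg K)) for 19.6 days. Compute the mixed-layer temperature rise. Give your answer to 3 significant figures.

3.11 K

Areal heat capacity C = ρ c_p D = 1020 × 4150 × 37.8 = 1.60×10^8 J m⁻² K⁻¹.
Net heat input Q = F Δt = 294 × (19.6 days × 86400 s/day) = 4.98×10^8 J/m².
ΔT = Q / C = 4.98×10^8 / 1.60×10^8 = 3.11 K.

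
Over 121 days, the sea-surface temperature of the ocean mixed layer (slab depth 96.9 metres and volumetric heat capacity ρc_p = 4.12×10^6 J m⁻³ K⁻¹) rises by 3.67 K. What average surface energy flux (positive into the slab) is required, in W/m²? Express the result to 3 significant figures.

140

Areal heat capacity C = ρc_p × D = 4.12×10^6 × 96.9 = 3.99×10^8 J/(m^2 K).
Required heat per unit area: Q = C ΔT = 3.99×10^8 × 3.67 = 1.47×10^9 J/m².
Flux F = Q / Δt = 1.47×10^9 / 1.05×10^7 s = 140 W/m².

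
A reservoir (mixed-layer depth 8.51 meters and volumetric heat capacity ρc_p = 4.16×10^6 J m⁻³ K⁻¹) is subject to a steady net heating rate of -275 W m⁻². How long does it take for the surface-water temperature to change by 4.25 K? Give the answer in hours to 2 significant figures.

Areal heat capacity C = ρc_p × D = 4.16×10^6 × 8.51 = 3.54×10^7 J/(m²·K).
Time required: Δt = C ΔT / F = 3.54×10^7 × -4.25 / -275 = 5.47×10^5 s.
In hours: 5.47×10^5 s / (3600 s/hour) = 152 hours.

150 hours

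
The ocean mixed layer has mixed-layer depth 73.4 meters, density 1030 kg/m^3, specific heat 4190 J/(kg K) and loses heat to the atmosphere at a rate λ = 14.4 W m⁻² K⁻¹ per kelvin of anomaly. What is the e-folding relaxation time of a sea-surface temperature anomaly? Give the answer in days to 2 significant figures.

Areal heat capacity C = ρ c_p D = 1030 × 4190 × 73.4 = 3.17×10^8 J/(m²·K).
Relaxation time τ = C / λ = 3.17×10^8 / 14.4 = 2.20×10^7 s.
In days: 2.20×10^7 s / (86400 s/day) = 255 days.

250 days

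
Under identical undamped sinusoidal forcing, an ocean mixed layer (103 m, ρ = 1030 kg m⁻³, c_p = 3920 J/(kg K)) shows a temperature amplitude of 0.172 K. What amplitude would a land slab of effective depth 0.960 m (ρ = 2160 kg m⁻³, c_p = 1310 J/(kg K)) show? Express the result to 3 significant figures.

26.3 K

C_ocean = 4.16×10^8 J/(m²·K); C_land = 2.72×10^6 J/(m²·K).
A ∝ 1/C ⇒ A_land = A_ocean × C_ocean/C_land = 0.172 × 153 = 26.3 K.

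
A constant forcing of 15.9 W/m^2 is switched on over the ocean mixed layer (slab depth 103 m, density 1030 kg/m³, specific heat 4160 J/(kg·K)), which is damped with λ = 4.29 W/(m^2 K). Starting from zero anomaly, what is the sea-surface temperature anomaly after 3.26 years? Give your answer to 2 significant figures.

Areal heat capacity C = ρ c_p D = 1030 × 4160 × 103 = 4.41×10^8 J m⁻² K⁻¹.
τ = C / λ = 4.41×10^8 / 4.29 = 1.03×10^8 s.
Equilibrium anomaly ΔT_eq = F / λ = 15.9 / 4.29 = 3.71 K.
t = 3.26 years = 1.03×10^8 s, so t/τ = 1.00.
ΔT(t) = ΔT_eq (1 − e^(−t/τ)) = 3.71 × (1 − e^−1.00) = 2.34 K.

2.3 K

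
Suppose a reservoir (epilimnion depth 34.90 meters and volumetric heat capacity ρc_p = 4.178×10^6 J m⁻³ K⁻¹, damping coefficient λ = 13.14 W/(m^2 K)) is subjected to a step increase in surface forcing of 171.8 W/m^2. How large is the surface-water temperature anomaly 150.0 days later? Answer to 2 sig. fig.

Areal heat capacity C = ρc_p × D = 4.178×10^6 × 34.90 = 1.46×10^8 J/(m²·K).
τ = C / λ = 1.46×10^8 / 13.14 = 1.11×10^7 s.
Equilibrium anomaly ΔT_eq = F / λ = 171.8 / 13.14 = 13.1 K.
t = 150.0 days = 1.30×10^7 s, so t/τ = 1.17.
ΔT(t) = ΔT_eq (1 − e^(−t/τ)) = 13.1 × (1 − e^−1.17) = 9.01 K.

9.0 K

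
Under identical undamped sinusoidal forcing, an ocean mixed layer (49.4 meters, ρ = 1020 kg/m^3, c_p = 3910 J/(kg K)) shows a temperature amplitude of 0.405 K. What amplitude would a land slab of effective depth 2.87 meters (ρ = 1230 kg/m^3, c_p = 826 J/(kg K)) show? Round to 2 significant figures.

27 K

C_ocean = 1.97×10^8 J/(m²·K); C_land = 2.92×10^6 J/(m²·K).
A ∝ 1/C ⇒ A_land = A_ocean × C_ocean/C_land = 0.405 × 67.6 = 27.4 K.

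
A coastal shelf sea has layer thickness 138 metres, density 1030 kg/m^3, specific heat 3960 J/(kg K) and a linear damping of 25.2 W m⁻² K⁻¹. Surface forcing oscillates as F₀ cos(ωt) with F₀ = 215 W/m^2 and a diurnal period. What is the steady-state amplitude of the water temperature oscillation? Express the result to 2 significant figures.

0.0053 K

Areal heat capacity C = ρ c_p D = 1030 × 3960 × 138 = 5.63×10^8 J m⁻² K⁻¹.
Angular frequency ω = 2π / T = 2π / 86400 s = 7.27×10^-5 s⁻¹.
√((Cω)² + λ²) = √((40900)² + 25.2²) = 40900 W/(m²·K).
Amplitude A = F₀ / √((Cω)²+λ²) = 215 / 40900 = 0.00525 K.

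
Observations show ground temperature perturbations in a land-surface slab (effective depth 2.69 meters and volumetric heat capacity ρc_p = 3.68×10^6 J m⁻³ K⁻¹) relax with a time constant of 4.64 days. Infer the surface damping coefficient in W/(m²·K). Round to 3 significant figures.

Areal heat capacity C = ρc_p × D = 3.68×10^6 × 2.69 = 9.90×10^6 J/(m²·K).
τ = 4.64 days = 4.01×10^5 s.
λ = C / τ = 9.90×10^6 / 4.01×10^5 = 24.7 W/(m²·K).

24.7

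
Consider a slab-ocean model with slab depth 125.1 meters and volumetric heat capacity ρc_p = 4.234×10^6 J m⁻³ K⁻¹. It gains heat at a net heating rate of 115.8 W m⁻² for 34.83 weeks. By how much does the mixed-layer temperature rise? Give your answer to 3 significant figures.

4.61 K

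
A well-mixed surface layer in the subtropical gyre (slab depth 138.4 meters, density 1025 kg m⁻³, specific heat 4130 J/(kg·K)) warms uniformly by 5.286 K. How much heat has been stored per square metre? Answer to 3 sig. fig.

Areal heat capacity C = ρ c_p D = 1025 × 4130 × 138.4 = 5.86×10^8 J/(m²·K).
ΔQ = C ΔT = 5.86×10^8 × 5.286 = 3.10×10^9 J/m².

3.10×10^9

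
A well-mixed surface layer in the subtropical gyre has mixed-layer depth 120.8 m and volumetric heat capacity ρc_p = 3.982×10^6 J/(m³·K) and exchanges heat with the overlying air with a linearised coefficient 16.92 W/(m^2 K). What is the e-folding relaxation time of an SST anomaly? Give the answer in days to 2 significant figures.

330 days

Areal heat capacity C = ρc_p × D = 3.982×10^6 × 120.8 = 4.81×10^8 J m⁻² K⁻¹.
Relaxation time τ = C / λ = 4.81×10^8 / 16.92 = 2.84×10^7 s.
In days: 2.84×10^7 s / (86400 s/day) = 329 days.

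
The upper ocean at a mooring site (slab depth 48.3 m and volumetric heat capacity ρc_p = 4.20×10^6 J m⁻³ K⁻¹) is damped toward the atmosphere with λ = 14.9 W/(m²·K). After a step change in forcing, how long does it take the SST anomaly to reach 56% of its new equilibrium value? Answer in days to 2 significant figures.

Areal heat capacity C = ρc_p × D = 4.20×10^6 × 48.3 = 2.03×10^8 J m⁻² K⁻¹.
τ = C / λ = 2.03×10^8 / 14.9 = 1.36×10^7 s.
Fraction reached: 1 − e^(−t/τ) = 0.56 ⇒ t = −τ ln(1 − 0.56) = τ × 0.821.
t = 1.12×10^7 s = 129 days.

130 days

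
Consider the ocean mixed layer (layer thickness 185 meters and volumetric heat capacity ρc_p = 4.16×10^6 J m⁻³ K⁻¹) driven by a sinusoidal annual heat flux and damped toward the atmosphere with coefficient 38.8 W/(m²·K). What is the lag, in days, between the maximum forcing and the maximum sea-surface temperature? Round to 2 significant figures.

Areal heat capacity C = ρc_p × D = 4.16×10^6 × 185 = 7.70×10^8 J/(m²·K).
ω = 2π / 3.15×10^7 s = 1.99×10^-7 s⁻¹.
Phase lag φ = arctan(Cω/λ) = arctan(153/38.8) = 1.32 rad.
Time lag = φ / ω = 1.32 / 1.99×10^-7 = 6.64×10^6 s = 76.9 days.

77 days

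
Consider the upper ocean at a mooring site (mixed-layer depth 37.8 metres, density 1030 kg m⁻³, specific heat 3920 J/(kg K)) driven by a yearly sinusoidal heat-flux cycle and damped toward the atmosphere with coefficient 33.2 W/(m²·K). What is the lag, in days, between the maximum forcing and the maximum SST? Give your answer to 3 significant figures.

Areal heat capacity C = ρ c_p D = 1030 × 3920 × 37.8 = 1.53×10^8 J/(m^2 K).
ω = 2π / 3.15×10^7 s = 1.99×10^-7 s⁻¹.
Phase lag φ = arctan(Cω/λ) = arctan(30.4/33.2) = 0.742 rad.
Time lag = φ / ω = 0.742 / 1.99×10^-7 = 3.72×10^6 s = 43.1 days.

43.1 days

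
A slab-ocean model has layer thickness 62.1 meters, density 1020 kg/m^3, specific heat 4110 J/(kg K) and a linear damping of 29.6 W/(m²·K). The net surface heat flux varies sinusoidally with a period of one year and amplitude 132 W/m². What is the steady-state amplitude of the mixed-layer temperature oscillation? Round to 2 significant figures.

2.2 K

Areal heat capacity C = ρ c_p D = 1020 × 4110 × 62.1 = 2.60×10^8 J m⁻² K⁻¹.
Angular frequency ω = 2π / T = 2π / 3.15×10^7 s = 1.99×10^-7 s⁻¹.
√((Cω)² + λ²) = √((51.9)² + 29.6²) = 59.7 W/(m²·K).
Amplitude A = F₀ / √((Cω)²+λ²) = 132 / 59.7 = 2.21 K.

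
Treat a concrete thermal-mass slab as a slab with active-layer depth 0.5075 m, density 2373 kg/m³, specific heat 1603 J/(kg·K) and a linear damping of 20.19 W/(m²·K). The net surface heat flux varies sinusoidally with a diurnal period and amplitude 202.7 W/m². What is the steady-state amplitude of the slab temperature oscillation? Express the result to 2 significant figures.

1.4 K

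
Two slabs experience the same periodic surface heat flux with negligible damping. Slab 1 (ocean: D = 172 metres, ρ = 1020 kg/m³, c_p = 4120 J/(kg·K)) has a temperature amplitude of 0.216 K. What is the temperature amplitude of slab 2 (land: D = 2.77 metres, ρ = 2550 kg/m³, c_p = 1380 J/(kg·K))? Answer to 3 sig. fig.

16.0 K

C_ocean = 7.23×10^8 J/(m²·K); C_land = 9.75×10^6 J/(m²·K).
A ∝ 1/C ⇒ A_land = A_ocean × C_ocean/C_land = 0.216 × 74.2 = 16.0 K.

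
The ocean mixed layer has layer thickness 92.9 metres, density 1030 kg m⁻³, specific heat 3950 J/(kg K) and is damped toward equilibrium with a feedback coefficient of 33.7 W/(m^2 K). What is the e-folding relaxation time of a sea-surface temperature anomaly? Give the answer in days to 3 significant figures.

130 days

Areal heat capacity C = ρ c_p D = 1030 × 3950 × 92.9 = 3.78×10^8 J/(m^2 K).
Relaxation time τ = C / λ = 3.78×10^8 / 33.7 = 1.12×10^7 s.
In days: 1.12×10^7 s / (86400 s/day) = 130 days.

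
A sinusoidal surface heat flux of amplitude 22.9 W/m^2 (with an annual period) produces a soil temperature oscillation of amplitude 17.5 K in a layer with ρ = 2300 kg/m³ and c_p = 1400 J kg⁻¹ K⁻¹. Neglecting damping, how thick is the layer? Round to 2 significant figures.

2.0 m

ω = 2π / 3.15×10^7 s = 1.99×10^-7 s⁻¹.
Required C = F₀ / (A ω) = 22.9 / (17.5 × 1.99×10^-7) = 6.57×10^6 J/(m²·K).
D = C / (ρ c_p) = 6.57×10^6 / (2300 × 1400) = 2.04 m.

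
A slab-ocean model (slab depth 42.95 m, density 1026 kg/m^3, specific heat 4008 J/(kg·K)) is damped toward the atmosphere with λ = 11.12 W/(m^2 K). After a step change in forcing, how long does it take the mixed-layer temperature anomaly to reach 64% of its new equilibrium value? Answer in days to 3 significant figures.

188 days

Areal heat capacity C = ρ c_p D = 1026 × 4008 × 42.95 = 1.77×10^8 J/(m^2 K).
τ = C / λ = 1.77×10^8 / 11.12 = 1.59×10^7 s.
Fraction reached: 1 − e^(−t/τ) = 0.64 ⇒ t = −τ ln(1 − 0.64) = τ × 1.02.
t = 1.62×10^7 s = 188 days.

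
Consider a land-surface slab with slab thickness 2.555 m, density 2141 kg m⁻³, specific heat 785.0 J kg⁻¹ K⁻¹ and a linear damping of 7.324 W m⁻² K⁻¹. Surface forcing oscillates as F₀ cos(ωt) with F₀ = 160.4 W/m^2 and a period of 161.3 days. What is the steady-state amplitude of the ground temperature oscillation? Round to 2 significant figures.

21 K

Areal heat capacity C = ρ c_p D = 2141 × 785.0 × 2.555 = 4.29×10^6 J m⁻² K⁻¹.
Angular frequency ω = 2π / T = 2π / 1.39×10^7 s = 4.51×10^-7 s⁻¹.
√((Cω)² + λ²) = √((1.94)² + 7.324²) = 7.58 W/(m²·K).
Amplitude A = F₀ / √((Cω)²+λ²) = 160.4 / 7.58 = 21.2 K.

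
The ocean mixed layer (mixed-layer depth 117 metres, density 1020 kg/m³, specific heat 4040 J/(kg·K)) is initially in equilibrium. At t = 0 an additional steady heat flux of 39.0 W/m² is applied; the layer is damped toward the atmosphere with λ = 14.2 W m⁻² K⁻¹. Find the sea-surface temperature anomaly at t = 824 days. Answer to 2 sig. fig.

2.4 K

Areal heat capacity C = ρ c_p D = 1020 × 4040 × 117 = 4.82×10^8 J/(m²·K).
τ = C / λ = 4.82×10^8 / 14.2 = 3.40×10^7 s.
Equilibrium anomaly ΔT_eq = F / λ = 39.0 / 14.2 = 2.75 K.
t = 824 days = 7.12×10^7 s, so t/τ = 2.10.
ΔT(t) = ΔT_eq (1 − e^(−t/τ)) = 2.75 × (1 − e^−2.10) = 2.41 K.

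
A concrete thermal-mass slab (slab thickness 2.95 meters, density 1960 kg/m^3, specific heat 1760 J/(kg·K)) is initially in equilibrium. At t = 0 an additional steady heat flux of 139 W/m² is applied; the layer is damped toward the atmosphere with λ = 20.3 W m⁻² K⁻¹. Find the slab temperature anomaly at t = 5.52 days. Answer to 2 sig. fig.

4.2 K

Areal heat capacity C = ρ c_p D = 1960 × 1760 × 2.95 = 1.02×10^7 J/(m²·K).
τ = C / λ = 1.02×10^7 / 20.3 = 5.01×10^5 s.
Equilibrium anomaly ΔT_eq = F / λ = 139 / 20.3 = 6.85 K.
t = 5.52 days = 4.77×10^5 s, so t/τ = 0.951.
ΔT(t) = ΔT_eq (1 − e^(−t/τ)) = 6.85 × (1 − e^−0.951) = 4.20 K.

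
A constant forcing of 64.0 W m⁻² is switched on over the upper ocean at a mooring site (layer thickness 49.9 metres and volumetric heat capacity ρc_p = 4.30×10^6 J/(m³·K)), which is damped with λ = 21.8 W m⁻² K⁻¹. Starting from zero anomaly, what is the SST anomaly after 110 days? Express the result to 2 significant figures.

Areal heat capacity C = ρc_p × D = 4.30×10^6 × 49.9 = 2.15×10^8 J/(m²·K).
τ = C / λ = 2.15×10^8 / 21.8 = 9.84×10^6 s.
Equilibrium anomaly ΔT_eq = F / λ = 64.0 / 21.8 = 2.94 K.
t = 110 days = 9.50×10^6 s, so t/τ = 0.966.
ΔT(t) = ΔT_eq (1 − e^(−t/τ)) = 2.94 × (1 − e^−0.966) = 1.82 K.

1.8 K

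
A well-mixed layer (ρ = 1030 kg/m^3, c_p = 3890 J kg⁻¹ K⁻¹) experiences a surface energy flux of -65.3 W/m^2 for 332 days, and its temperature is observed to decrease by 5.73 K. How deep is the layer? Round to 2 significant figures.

Heat input Q = F Δt = -65.3 × 2.87×10^7 s = -1.87×10^9 J/m².
Required areal heat capacity C = Q / ΔT = 3.27×10^8 J/(m²·K).
Depth D = C / (ρ c_p) = 3.27×10^8 / (1030 × 3890) = 81.6 m.

82 m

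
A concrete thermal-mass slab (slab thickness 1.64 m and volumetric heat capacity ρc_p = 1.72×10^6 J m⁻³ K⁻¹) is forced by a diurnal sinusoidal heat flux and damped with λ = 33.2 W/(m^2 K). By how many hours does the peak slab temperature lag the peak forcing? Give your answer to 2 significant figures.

5.4 hours

Areal heat capacity C = ρc_p × D = 1.72×10^6 × 1.64 = 2.82×10^6 J m⁻² K⁻¹.
ω = 2π / 86400 s = 7.27×10^-5 s⁻¹.
Phase lag φ = arctan(Cω/λ) = arctan(205/33.2) = 1.41 rad.
Time lag = φ / ω = 1.41 / 7.27×10^-5 = 19400 s = 5.39 hours.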